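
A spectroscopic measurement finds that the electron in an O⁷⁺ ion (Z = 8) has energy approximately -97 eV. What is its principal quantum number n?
n = 3

The exact energy levels follow E_n = -13.6057 Z² / n² eV with Z = 8.

The measured value (-97 eV) is reported to only 2 significant figures, so we must test candidate n values and see which one matches to that precision.

Candidate energies:
  n = 1:  E = -13.6057 × 8² / 1² = -870.764800 eV
  n = 2:  E = -13.6057 × 8² / 2² = -217.691200 eV
  n = 3:  E = -13.6057 × 8² / 3² = -96.751644 eV  ← matches
  n = 4:  E = -13.6057 × 8² / 4² = -54.422800 eV
  n = 5:  E = -13.6057 × 8² / 5² = -34.830592 eV

Checking against the measurement of -97 eV (2 sig figs), only n = 3 agrees:
E_3 = -96.751644 eV, which rounds to -97 eV ✓

Therefore n = 3.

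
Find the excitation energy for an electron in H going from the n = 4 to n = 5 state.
0.3061 eV

The energy levels of a hydrogen-like atom are E_n = -13.6057 eV / n².

Energy at n = 4: E_4 = -13.6057 / 4² = -0.8503563 eV
Energy at n = 5: E_5 = -13.6057 / 5² = -0.5442280 eV

The excitation energy is the difference:
ΔE = E_5 - E_4
ΔE = -0.5442280 - (-0.8503563)
ΔE = 0.3061 eV

Since this is positive, energy must be absorbed (photon absorption).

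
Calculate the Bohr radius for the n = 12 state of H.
7.6202 nm (or 76.2015 Å)

The Bohr radius formula is:
r_n = n² a₀ / Z

where a₀ = 0.0529177 nm is the Bohr radius.

For H (Z = 1) at n = 12:
r_12 = 12² × 0.0529177 nm / 1
r_12 = 144 × 0.0529177 nm / 1
r_12 = 7.62015 nm / 1
r_12 = 7.6202 nm

The electron orbits at approximately 7.6202 nm from the nucleus.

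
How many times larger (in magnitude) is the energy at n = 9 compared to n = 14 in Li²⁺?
2.41975

Using E_n = -13.6057 Z² / n² eV with Z = 3:

E_9 = -13.6057 × 3² / 9² = -122.4513 / 81 = -1.51174444444 eV
E_14 = -13.6057 × 3² / 14² = -122.4513 / 196 = -0.62475153061 eV

The ratio is:
E_9/E_14 = (-1.51174444444) / (-0.62475153061)
E_9/E_14 = (-122.4513/81) / (-122.4513/196)
E_9/E_14 = 196/81
E_9/E_14 = 2.41975
(Note: the Z² factors cancel in the ratio.)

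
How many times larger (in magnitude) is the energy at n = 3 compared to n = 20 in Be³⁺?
44.444444

Using E_n = -13.6057 Z² / n² eV with Z = 4:

E_3 = -13.6057 × 4² / 3² = -217.6912 / 9 = -24.187911111111 eV
E_20 = -13.6057 × 4² / 20² = -217.6912 / 400 = -0.544228000000 eV

The ratio is:
E_3/E_20 = (-24.187911111111) / (-0.544228000000)
E_3/E_20 = (-217.6912/9) / (-217.6912/400)
E_3/E_20 = 400/9
E_3/E_20 = 44.444444
(Note: the Z² factors cancel in the ratio.)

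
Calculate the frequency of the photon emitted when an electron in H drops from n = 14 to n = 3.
3.488e+14 Hz

First, find the transition energy:
E_14 = -13.6057 / 14² = -0.069417 eV
E_3 = -13.6057 / 3² = -1.511744 eV
|ΔE| = |E_3 - E_14| = 1.442327 eV

Convert to Joules: E = 1.442327 eV × (1.602177 × 10⁻¹⁹ J/eV) = 2.31086e-19 J

Using E = hf:
f = E/h = 2.31086e-19 J / (6.62607 × 10⁻³⁴ J·s)
f = 3.488e+14 Hz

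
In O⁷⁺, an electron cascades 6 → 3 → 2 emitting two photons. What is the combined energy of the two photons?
193.50 eV

The energy levels of O⁷⁺ are E_n = -13.6057 × 8² / n² eV.

First transition (6 → 3):
ΔE₁ = |E_3 - E_6|
ΔE₁ = |-96.75164444 - (-24.18791111)| = 72.56373 eV

Second transition (3 → 2):
ΔE₂ = |E_2 - E_3|
ΔE₂ = |-217.69120000 - (-96.75164444)| = 120.93956 eV

Total energy released:
E_total = ΔE₁ + ΔE₂ = 72.56373 + 120.93956 = 193.50 eV

Note: This equals the direct transition 6 → 2: 193.50 eV ✓
Energy is conserved regardless of the path taken.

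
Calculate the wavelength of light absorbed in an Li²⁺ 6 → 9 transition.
656.111 nm

First, find the transition energy using E_n = -13.6057 Z² / n² eV:
E_6 = -13.6057 × 3² / 6² = -3.4014250 eV
E_9 = -13.6057 × 3² / 9² = -1.5117444 eV

Photon energy: |ΔE| = |E_9 - E_6| = 1.8896806 eV

Convert to wavelength using E = hc/λ with hc = 1239.84 eV·nm:
λ = hc/E = 1239.84 eV·nm / 1.8896806 eV
λ = 656.111 nm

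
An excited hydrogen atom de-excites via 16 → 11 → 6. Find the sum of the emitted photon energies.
0.32 eV

The energy levels of hydrogen are E_n = -13.6057 / n² eV.

First transition (16 → 11):
ΔE₁ = |E_11 - E_16|
ΔE₁ = |-0.11244380 - (-0.05314727)| = 0.05930 eV

Second transition (11 → 6):
ΔE₂ = |E_6 - E_11|
ΔE₂ = |-0.37793611 - (-0.11244380)| = 0.26549 eV

Total energy released:
E_total = ΔE₁ + ΔE₂ = 0.05930 + 0.26549 = 0.32 eV

Note: This equals the direct transition 16 → 6: 0.32 eV ✓
Energy is conserved regardless of the path taken.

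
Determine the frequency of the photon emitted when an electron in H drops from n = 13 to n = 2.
8.030e+14 Hz

First, find the transition energy:
E_13 = -13.6057 / 13² = -0.0805071 eV
E_2 = -13.6057 / 2² = -3.4014250 eV
|ΔE| = |E_2 - E_13| = 3.3209179 eV

Convert to Joules: E = 3.3209179 eV × (1.602177 × 10⁻¹⁹ J/eV) = 5.32070e-19 J

Using E = hf:
f = E/h = 5.32070e-19 J / (6.62607 × 10⁻³⁴ J·s)
f = 8.030e+14 Hz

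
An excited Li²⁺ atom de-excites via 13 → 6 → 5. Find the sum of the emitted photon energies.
4.173488 eV

The energy levels of Li²⁺ are E_n = -13.6057 × 3² / n² eV.

First transition (13 → 6):
ΔE₁ = |E_6 - E_13|
ΔE₁ = |-3.401425000000 - (-0.724563905325)| = 2.676861095 eV

Second transition (6 → 5):
ΔE₂ = |E_5 - E_6|
ΔE₂ = |-4.898052000000 - (-3.401425000000)| = 1.496627000 eV

Total energy released:
E_total = ΔE₁ + ΔE₂ = 2.676861095 + 1.496627000 = 4.173488 eV

Note: This equals the direct transition 13 → 5: 4.173488 eV ✓
Energy is conserved regardless of the path taken.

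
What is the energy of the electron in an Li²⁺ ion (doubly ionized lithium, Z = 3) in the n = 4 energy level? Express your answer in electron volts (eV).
-7.65 eV

The energy levels of a hydrogen-like atom are given by:
E_n = -13.6057 Z² / n² eV  (with Z = 3 for Li²⁺)

For n = 4:
E_4 = -13.6057 × 3² / 4²
E_4 = -13.6057 × 9 / 16
E_4 = -7.65 eV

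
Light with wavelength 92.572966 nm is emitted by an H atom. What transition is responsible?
n = 8 → n = 1

First, find the photon energy from the wavelength (hc = 1239.84 eV·nm):
E = hc/λ = 1239.84 eV·nm / 92.572966 nm = 13.393111 eV

The energy levels of hydrogen satisfy E_n = -13.6057 / n² eV, so an emission n_i → n_f releases
ΔE = 13.6057 × (1/n_f² − 1/n_i²) eV.

Setting ΔE equal to the photon energy:
1/n_f² − 1/n_i² = 13.393111 / 13.6057 = 0.98437500

Since 1/n_i² must be positive, we need 1/n_f² > 0.98437500, i.e. n_f ≤ 1. For each allowed n_f, solve n_i = (1/n_f² − 0.98437500)^(−1/2) and check whether it is a whole number:
  n_f = 1: 1/n_i² = 1.00000000 − 0.98437500 = 0.01562500 → n_i = 8.000  → integer, n_i = 8 ✓

Only n_f = 1 gives an integer upper level, n_i = 8.

The transition is from n = 8 to n = 1 (emission).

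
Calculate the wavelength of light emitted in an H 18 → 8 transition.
7267.690 nm

First, find the transition energy using E_n = -13.6057 / n² eV:
E_18 = -13.6057 / 18² = -0.041992901 eV
E_8 = -13.6057 / 8² = -0.212589063 eV

Photon energy: |ΔE| = |E_8 - E_18| = 0.170596162 eV

Convert to wavelength using E = hc/λ with hc = 1239.84 eV·nm:
λ = hc/E = 1239.84 eV·nm / 0.170596162 eV
λ = 7267.690 nm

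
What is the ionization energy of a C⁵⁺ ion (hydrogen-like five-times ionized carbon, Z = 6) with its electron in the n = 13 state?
2.90 eV

The ionization energy is the energy needed to remove the electron completely (n → ∞).

For a hydrogen-like ion with Z = 6, E_n = -13.6057 Z² / n² eV.

At n = 13: E_13 = -13.6057 × 6² / 13² = -2.89826 eV
At n = ∞: E_∞ = 0 eV

Ionization energy = E_∞ - E_13 = 0 - (-2.89826) = 2.89826 eV
Ionization energy ≈ 2.90 eV

This is also called the binding energy of the electron in state n = 13.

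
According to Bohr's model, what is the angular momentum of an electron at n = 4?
4.2183e-34 J·s (or 4ℏ)

In the Bohr model, angular momentum is quantized:
L = nℏ

where ℏ = h/(2π) = 1.054572e-34 J·s

For n = 4:
L = 4 × 1.054572e-34 J·s
L = 4.2183e-34 J·s

This can also be written as L = 4ℏ.
The angular momentum is an integer multiple of the reduced Planck constant.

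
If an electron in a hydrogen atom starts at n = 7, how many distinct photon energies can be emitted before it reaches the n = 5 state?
3

The electron can occupy levels n = 5, 6, ..., 7 during de-excitation — that is m = 7 - 5 + 1 = 3 distinct levels.

The number of distinct spectral lines equals the number of ways to choose 2 of these m levels (each pair gives one possible emission transition):

Number of lines = m(m-1)/2 = 3×2/2 = 3

These correspond to all possible transitions between the 3 levels:
7 → 6, 7 → 5, 6 → 5

Each transition produces a photon with a unique energy (and thus wavelength). This count does not depend on Z.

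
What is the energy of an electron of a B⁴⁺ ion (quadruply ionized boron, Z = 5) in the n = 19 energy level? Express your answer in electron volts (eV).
-0.942 eV

The energy levels of a hydrogen-like atom are given by:
E_n = -13.6057 Z² / n² eV  (with Z = 5 for B⁴⁺)

For n = 19:
E_19 = -13.6057 × 5² / 19²
E_19 = -13.6057 × 25 / 361
E_19 = -0.942 eV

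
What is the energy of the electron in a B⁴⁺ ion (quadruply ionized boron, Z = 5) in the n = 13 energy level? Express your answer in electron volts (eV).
-2.012678 eV

The energy levels of a hydrogen-like atom are given by:
E_n = -13.6057 Z² / n² eV  (with Z = 5 for B⁴⁺)

For n = 13:
E_13 = -13.6057 × 5² / 13²
E_13 = -13.6057 × 25 / 169
E_13 = -2.012678 eV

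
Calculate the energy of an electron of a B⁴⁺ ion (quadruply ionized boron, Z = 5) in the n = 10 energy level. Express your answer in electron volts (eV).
-3.401425 eV

The energy levels of a hydrogen-like atom are given by:
E_n = -13.6057 Z² / n² eV  (with Z = 5 for B⁴⁺)

For n = 10:
E_10 = -13.6057 × 5² / 10²
E_10 = -13.6057 × 25 / 100
E_10 = -3.401425 eV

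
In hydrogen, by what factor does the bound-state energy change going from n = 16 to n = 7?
5.224490

Using E_n = -13.6057 Z² / n² eV with Z = 1:

E_7 = -13.6057 / 7² = -13.6057 / 49 = -0.277667346939 eV
E_16 = -13.6057 / 16² = -13.6057 / 256 = -0.053147265625 eV

The ratio is:
E_7/E_16 = (-0.277667346939) / (-0.053147265625)
E_7/E_16 = (-13.6057/49) / (-13.6057/256)
E_7/E_16 = 256/49
E_7/E_16 = 5.224490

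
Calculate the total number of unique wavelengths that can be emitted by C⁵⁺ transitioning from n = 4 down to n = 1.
6

The electron can occupy levels n = 1, 2, ..., 4 during de-excitation — that is m = 4 - 1 + 1 = 4 distinct levels.

The number of distinct spectral lines equals the number of ways to choose 2 of these m levels (each pair gives one possible emission transition):

Number of lines = m(m-1)/2 = 4×3/2 = 6

These correspond to all possible transitions between the 4 levels:
4 → 3, 4 → 2, 4 → 1, 3 → 2, 3 → 1, 2 → 1

Each transition produces a photon with a unique energy (and thus wavelength). This count does not depend on Z.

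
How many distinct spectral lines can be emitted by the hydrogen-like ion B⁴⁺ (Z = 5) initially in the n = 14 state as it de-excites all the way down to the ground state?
91

The electron can occupy levels n = 1, 2, ..., 14 during de-excitation — that is m = 14 - 1 + 1 = 14 distinct levels.

The number of distinct spectral lines equals the number of ways to choose 2 of these m levels (each pair gives one possible emission transition):

Number of lines = m(m-1)/2 = 14×13/2 = 91

These correspond to all possible transitions between the 14 levels:
14 → 13, 14 → 12, 14 → 11, 14 → 10, 14 → 9, 14 → 8, 14 → 7, 14 → 6...

Each transition produces a photon with a unique energy (and thus wavelength). This count does not depend on Z.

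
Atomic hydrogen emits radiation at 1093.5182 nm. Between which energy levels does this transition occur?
n = 6 → n = 3

First, find the photon energy from the wavelength (hc = 1239.84 eV·nm):
E = hc/λ = 1239.84 eV·nm / 1093.5182 nm = 1.1338083 eV

The energy levels of hydrogen satisfy E_n = -13.6057 / n² eV, so an emission n_i → n_f releases
ΔE = 13.6057 × (1/n_f² − 1/n_i²) eV.

Setting ΔE equal to the photon energy:
1/n_f² − 1/n_i² = 1.1338083 / 13.6057 = 0.083333331

Since 1/n_i² must be positive, we need 1/n_f² > 0.083333331, i.e. n_f ≤ 3. For each allowed n_f, solve n_i = (1/n_f² − 0.083333331)^(−1/2) and check whether it is a whole number:
  n_f = 1: 1/n_i² = 1.000000000 − 0.083333331 = 0.916666669 → n_i = 1.044  (not an integer) ✗
  n_f = 2: 1/n_i² = 0.250000000 − 0.083333331 = 0.166666669 → n_i = 2.449  (not an integer) ✗
  n_f = 3: 1/n_i² = 0.111111111 − 0.083333331 = 0.027777780 → n_i = 6.000  → integer, n_i = 6 ✓

Only n_f = 3 gives an integer upper level, n_i = 6.

The transition is from n = 6 to n = 3 (emission).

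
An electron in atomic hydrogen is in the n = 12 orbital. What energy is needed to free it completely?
0.094484 eV

The ionization energy is the energy needed to remove the electron completely (n → ∞).

For hydrogen, E_n = -13.6057 eV / n².

At n = 12: E_12 = -13.6057 / 12² = -0.094484028 eV
At n = ∞: E_∞ = 0 eV

Ionization energy = E_∞ - E_12 = 0 - (-0.094484028) = 0.094484028 eV
Ionization energy ≈ 0.094484 eV

This is also called the binding energy of the electron in state n = 12.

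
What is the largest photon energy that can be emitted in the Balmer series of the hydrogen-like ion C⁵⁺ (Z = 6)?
122.4513 eV

The series limit corresponds to the transition from n = ∞ to n = 2.
This is the highest energy (shortest wavelength) transition in the Balmer series.

E_∞ = 0 eV
E_2 = -13.6057 × 6² / 2² = -122.4513 eV

Energy at series limit:
ΔE = E_∞ - E_2 = 0 - (-122.4513) = 122.4513 eV

This energy equals the ionization energy from the n = 2 state of C⁵⁺.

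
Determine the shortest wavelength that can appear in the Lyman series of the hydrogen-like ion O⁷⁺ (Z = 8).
1.423852 nm

The series limit corresponds to the transition from n = ∞ to n = 1.
This is the highest energy (shortest wavelength) transition in the Lyman series.

E_∞ = 0 eV
E_1 = -13.6057 × 8² / 1² = -870.76480000 eV

Energy at series limit:
ΔE = E_∞ - E_1 = 0 - (-870.76480000) = 870.76480000 eV
λ = hc/E = 1239.84 eV·nm / 870.76480000 eV = 1.423852 nm

This energy equals the ionization energy from the n = 1 state of O⁷⁺.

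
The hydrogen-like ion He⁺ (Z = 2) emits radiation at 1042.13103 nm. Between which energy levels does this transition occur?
n = 13 → n = 6

First, find the photon energy from the wavelength (hc = 1239.84 eV·nm):
E = hc/λ = 1239.84 eV·nm / 1042.13103 nm = 1.1897160 eV

The energy levels of He⁺ satisfy E_n = -13.6057 × 2² / n² eV, so an emission n_i → n_f releases
ΔE = 13.6057 × 2² × (1/n_f² − 1/n_i²) eV.

Setting ΔE equal to the photon energy:
1/n_f² − 1/n_i² = 1.1897160 / (13.6057 × 2²) = 0.021860617

Since 1/n_i² must be positive, we need 1/n_f² > 0.021860617, i.e. n_f ≤ 6. For each allowed n_f, solve n_i = (1/n_f² − 0.021860617)^(−1/2) and check whether it is a whole number:
  n_f = 1: 1/n_i² = 1.000000000 − 0.021860617 = 0.978139383 → n_i = 1.011  (not an integer) ✗
  n_f = 2: 1/n_i² = 0.250000000 − 0.021860617 = 0.228139383 → n_i = 2.094  (not an integer) ✗
  n_f = 3: 1/n_i² = 0.111111111 − 0.021860617 = 0.089250494 → n_i = 3.347  (not an integer) ✗
  n_f = 4: 1/n_i² = 0.062500000 − 0.021860617 = 0.040639383 → n_i = 4.961  (not an integer) ✗
  n_f = 5: 1/n_i² = 0.040000000 − 0.021860617 = 0.018139383 → n_i = 7.425  (not an integer) ✗
  n_f = 6: 1/n_i² = 0.027777778 − 0.021860617 = 0.005917161 → n_i = 13.000  → integer, n_i = 13 ✓

Only n_f = 6 gives an integer upper level, n_i = 13.

The transition is from n = 13 to n = 6 (emission).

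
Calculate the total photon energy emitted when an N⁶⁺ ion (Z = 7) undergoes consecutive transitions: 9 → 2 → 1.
658.448691 eV

The energy levels of N⁶⁺ are E_n = -13.6057 × 7² / n² eV.

First transition (9 → 2):
ΔE₁ = |E_2 - E_9|
ΔE₁ = |-166.669825000000 - (-8.230608641975)| = 158.439216358 eV

Second transition (2 → 1):
ΔE₂ = |E_1 - E_2|
ΔE₂ = |-666.679300000000 - (-166.669825000000)| = 500.009475000 eV

Total energy released:
E_total = ΔE₁ + ΔE₂ = 158.439216358 + 500.009475000 = 658.448691 eV

Note: This equals the direct transition 9 → 1: 658.448691 eV ✓
Energy is conserved regardless of the path taken.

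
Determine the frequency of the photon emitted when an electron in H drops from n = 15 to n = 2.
8.08e+14 Hz

First, find the transition energy:
E_15 = -13.6057 / 15² = -0.06047 eV
E_2 = -13.6057 / 2² = -3.40143 eV
|ΔE| = |E_2 - E_15| = 3.34096 eV

Convert to Joules: E = 3.34096 eV × (1.602177 × 10⁻¹⁹ J/eV) = 5.3528e-19 J

Using E = hf:
f = E/h = 5.3528e-19 J / (6.62607 × 10⁻³⁴ J·s)
f = 8.08e+14 Hz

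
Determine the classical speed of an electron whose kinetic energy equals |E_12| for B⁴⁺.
9.11539e+05 m/s (or 0.30% of c)

The binding energy at n = 12 for B⁴⁺ is:
E_12 = -13.6057 × 5²/12² = -2.36210069 eV
|E_12| = 2.36210069 eV

Convert to Joules:
KE = 2.36210069 eV × (1.602177 × 10⁻¹⁹ J/eV) = 3.7845034e-19 J

Using KE = ½mv²:
v = √(2·KE/m_e)
v = √(2 × 3.7845034e-19 J / 9.10938 × 10⁻³¹ kg)
v = 9.11539e+05 m/s

This is approximately 0.30% the speed of light.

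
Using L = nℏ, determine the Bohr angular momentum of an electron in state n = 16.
1.6873e-33 J·s (or 16ℏ)

In the Bohr model, angular momentum is quantized:
L = nℏ

where ℏ = h/(2π) = 1.054572e-34 J·s

For n = 16:
L = 16 × 1.054572e-34 J·s
L = 1.6873e-33 J·s

This can also be written as L = 16ℏ.
The angular momentum is an integer multiple of the reduced Planck constant.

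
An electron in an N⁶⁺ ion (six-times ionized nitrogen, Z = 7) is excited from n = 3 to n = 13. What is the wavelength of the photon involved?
17.67901 nm

First, find the transition energy using E_n = -13.6057 Z² / n² eV:
E_3 = -13.6057 × 7² / 3² = -74.0754778 eV
E_13 = -13.6057 × 7² / 13² = -3.9448479 eV

Photon energy: |ΔE| = |E_13 - E_3| = 70.1306299 eV

Convert to wavelength using E = hc/λ with hc = 1239.84 eV·nm:
λ = hc/E = 1239.84 eV·nm / 70.1306299 eV
λ = 17.67901 nm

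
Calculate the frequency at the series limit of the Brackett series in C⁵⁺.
7.4021e+15 Hz

The series limit corresponds to the transition from n = ∞ to n = 4.
This is the highest energy (shortest wavelength) transition in the Brackett series.

E_∞ = 0 eV
E_4 = -13.6057 × 6² / 4² = -30.61282500 eV

Energy at series limit:
ΔE = E_∞ - E_4 = 0 - (-30.61282500) = 30.61282500 eV
E = 30.61282500 eV × (1.602177 × 10⁻¹⁹ J/eV) = 4.904716e-18 J
f = E/h = 4.904716e-18 J / (6.62607 × 10⁻³⁴ J·s) = 7.4021e+15 Hz

This energy equals the ionization energy from the n = 4 state of C⁵⁺.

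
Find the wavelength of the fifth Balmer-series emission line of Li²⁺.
44.10073 nm

The lines of a series are numbered from the longest wavelength (smallest ΔE) outward; the fifth line is the transition from n = n_f + 5 to n_f.
The Balmer series has all transitions ending at n_f = 2.

For Li²⁺ (Z = 3), the fifth line (ε-line) is the jump from n = 7 to n = 2:
E_7 = -13.6057 × 3² / 7² = -2.4990061 eV
E_2 = -13.6057 × 3² / 2² = -30.6128250 eV
ΔE = E_7 - E_2 = 28.1138189 eV

λ = hc/E = 1239.84 eV·nm / 28.1138189 eV
λ = 44.10073 nm

This is the ε-line of the Balmer series in Li²⁺.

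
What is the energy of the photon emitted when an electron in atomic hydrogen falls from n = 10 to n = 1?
13.46964 eV

The energy levels are E_n = -13.6057 eV / n².

Energy at n = 10: E_10 = -13.6057 / 10² = -0.13605700 eV
Energy at n = 1: E_1 = -13.6057 / 1² = -13.60570000 eV

For emission (electron falling to lower state), the photon energy is:
E_photon = E_10 - E_1 = |-0.13605700 - (-13.60570000)|
E_photon = 13.46964 eV

This energy is carried away by the emitted photon.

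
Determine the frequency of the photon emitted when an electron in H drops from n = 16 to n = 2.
8.0961e+14 Hz

First, find the transition energy:
E_16 = -13.6057 / 16² = -0.0531473 eV
E_2 = -13.6057 / 2² = -3.4014250 eV
|ΔE| = |E_2 - E_16| = 3.3482777 eV

Convert to Joules: E = 3.3482777 eV × (1.602177 × 10⁻¹⁹ J/eV) = 5.364534e-19 J

Using E = hf:
f = E/h = 5.364534e-19 J / (6.62607 × 10⁻³⁴ J·s)
f = 8.0961e+14 Hz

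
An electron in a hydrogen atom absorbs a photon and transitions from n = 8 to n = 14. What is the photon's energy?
0.14 eV

The energy levels of a hydrogen-like atom are E_n = -13.6057 eV / n².

Energy at n = 8: E_8 = -13.6057 / 8² = -0.21259 eV
Energy at n = 14: E_14 = -13.6057 / 14² = -0.06942 eV

The excitation energy is the difference:
ΔE = E_14 - E_8
ΔE = -0.06942 - (-0.21259)
ΔE = 0.14 eV

Since this is positive, energy must be absorbed (photon absorption).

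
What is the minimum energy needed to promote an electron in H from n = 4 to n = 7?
0.573 eV

The energy levels of a hydrogen-like atom are E_n = -13.6057 eV / n².

Energy at n = 4: E_4 = -13.6057 / 4² = -0.850356 eV
Energy at n = 7: E_7 = -13.6057 / 7² = -0.277667 eV

The excitation energy is the difference:
ΔE = E_7 - E_4
ΔE = -0.277667 - (-0.850356)
ΔE = 0.573 eV

Since this is positive, energy must be absorbed (photon absorption).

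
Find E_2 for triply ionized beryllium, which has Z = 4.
-54.42 eV

For hydrogen-like ions, the energy levels scale with Z²:
E_n = -13.6057 Z² / n² eV

For Be³⁺ (Z = 4) at n = 2:
E_2 = -13.6057 × 4² / 2²
E_2 = -13.6057 × 16 / 4
E_2 = -217.6912 / 4
E_2 = -54.42 eV

The energy is 16 times more negative than hydrogen at the same n due to the stronger nuclear charge.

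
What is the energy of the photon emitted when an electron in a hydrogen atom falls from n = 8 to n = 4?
0.6378 eV

The energy levels are E_n = -13.6057 eV / n².

Energy at n = 8: E_8 = -13.6057 / 8² = -0.2125891 eV
Energy at n = 4: E_4 = -13.6057 / 4² = -0.8503563 eV

For emission (electron falling to lower state), the photon energy is:
E_photon = E_8 - E_4 = |-0.2125891 - (-0.8503563)|
E_photon = 0.6378 eV

This energy is carried away by the emitted photon.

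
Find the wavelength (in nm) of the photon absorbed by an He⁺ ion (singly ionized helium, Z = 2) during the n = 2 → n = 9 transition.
95.8604 nm

First, find the transition energy using E_n = -13.6057 Z² / n² eV:
E_2 = -13.6057 × 2² / 2² = -13.605700 eV
E_9 = -13.6057 × 2² / 9² = -0.671886 eV

Photon energy: |ΔE| = |E_9 - E_2| = 12.933814 eV

Convert to wavelength using E = hc/λ with hc = 1239.84 eV·nm:
λ = hc/E = 1239.84 eV·nm / 12.933814 eV
λ = 95.8604 nm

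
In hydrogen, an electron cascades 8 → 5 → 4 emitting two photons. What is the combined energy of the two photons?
0.64 eV

The energy levels of hydrogen are E_n = -13.6057 / n² eV.

First transition (8 → 5):
ΔE₁ = |E_5 - E_8|
ΔE₁ = |-0.54422800 - (-0.21258906)| = 0.33164 eV

Second transition (5 → 4):
ΔE₂ = |E_4 - E_5|
ΔE₂ = |-0.85035625 - (-0.54422800)| = 0.30613 eV

Total energy released:
E_total = ΔE₁ + ΔE₂ = 0.33164 + 0.30613 = 0.64 eV

Note: This equals the direct transition 8 → 4: 0.64 eV ✓
Energy is conserved regardless of the path taken.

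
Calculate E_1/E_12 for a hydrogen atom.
144.000000

Using E_n = -13.6057 Z² / n² eV with Z = 1:

E_1 = -13.6057 / 1² = -13.6057 / 1 = -13.605700000000 eV
E_12 = -13.6057 / 12² = -13.6057 / 144 = -0.094484027778 eV

The ratio is:
E_1/E_12 = (-13.605700000000) / (-0.094484027778)
E_1/E_12 = (-13.6057/1) / (-13.6057/144)
E_1/E_12 = 144/1
E_1/E_12 = 144.000000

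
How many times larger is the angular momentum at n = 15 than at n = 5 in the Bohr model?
3.00

In the Bohr model, L_n = nℏ, so the ratio is purely the ratio of quantum numbers:

L_15/L_5 = 15ℏ / 5ℏ = 15/5 = 3.00

The angular momentum scales linearly with n.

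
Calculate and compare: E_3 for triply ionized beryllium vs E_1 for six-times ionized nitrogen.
N⁶⁺ at n = 1 (E = -666.6793 eV)

Using E_n = -13.6057 Z² / n² eV:

Be³⁺ (Z = 4) at n = 3:
E = -13.6057 × 4² / 3² = -13.6057 × 16 / 9 = -24.1879111 eV

N⁶⁺ (Z = 7) at n = 1:
E = -13.6057 × 7² / 1² = -13.6057 × 49 / 1 = -666.6793000 eV

Since -666.6793000 eV < -24.1879111 eV,
N⁶⁺ at n = 1 is more tightly bound (requires more energy to ionize).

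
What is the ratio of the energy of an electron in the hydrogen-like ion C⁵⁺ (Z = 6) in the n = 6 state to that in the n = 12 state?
4.00000

Using E_n = -13.6057 Z² / n² eV with Z = 6:

E_6 = -13.6057 × 6² / 6² = -489.8052 / 36 = -13.60570000000 eV
E_12 = -13.6057 × 6² / 12² = -489.8052 / 144 = -3.40142500000 eV

The ratio is:
E_6/E_12 = (-13.60570000000) / (-3.40142500000)
E_6/E_12 = (-489.8052/36) / (-489.8052/144)
E_6/E_12 = 144/36
E_6/E_12 = 4.00000
(Note: the Z² factors cancel in the ratio.)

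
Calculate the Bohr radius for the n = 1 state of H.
0.052918 nm (or 0.529177 Å)

The Bohr radius formula is:
r_n = n² a₀ / Z

where a₀ = 0.052917721 nm is the Bohr radius.

For H (Z = 1) at n = 1:
r_1 = 1² × 0.052917721 nm / 1
r_1 = 1 × 0.052917721 nm / 1
r_1 = 0.0529177 nm / 1
r_1 = 0.052918 nm

The electron orbits at approximately 0.052918 nm from the nucleus.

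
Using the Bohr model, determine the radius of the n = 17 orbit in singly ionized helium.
7.64661 nm (or 76.46611 Å)

The Bohr radius formula is:
r_n = n² a₀ / Z

where a₀ = 0.05291772 nm is the Bohr radius.

For He⁺ (Z = 2) at n = 17:
r_17 = 17² × 0.05291772 nm / 2
r_17 = 289 × 0.05291772 nm / 2
r_17 = 15.293221 nm / 2
r_17 = 7.64661 nm

The electron orbits at approximately 7.64661 nm from the nucleus.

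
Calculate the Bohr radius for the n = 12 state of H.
7.6202 nm (or 76.2015 Å)

The Bohr radius formula is:
r_n = n² a₀ / Z

where a₀ = 0.0529177 nm is the Bohr radius.

For H (Z = 1) at n = 12:
r_12 = 12² × 0.0529177 nm / 1
r_12 = 144 × 0.0529177 nm / 1
r_12 = 7.62015 nm / 1
r_12 = 7.6202 nm

The electron orbits at approximately 7.6202 nm from the nucleus.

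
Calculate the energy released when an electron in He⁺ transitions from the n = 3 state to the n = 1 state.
48.38 eV

The energy levels are E_n = -13.6057 Z² eV / n².

Energy at n = 3: E_3 = -13.6057 × 2² / 3² = -6.04698 eV
Energy at n = 1: E_1 = -13.6057 × 2² / 1² = -54.42280 eV

For emission (electron falling to lower state), the photon energy is:
E_photon = E_3 - E_1 = |-6.04698 - (-54.42280)|
E_photon = 48.38 eV

This energy is carried away by the emitted photon.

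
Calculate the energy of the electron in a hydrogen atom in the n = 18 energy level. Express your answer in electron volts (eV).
-0.04 eV

The energy levels of a hydrogen-like atom are given by:
E_n = -13.6057 eV / n²

For n = 18:
E_18 = -13.6057 eV / 18²
E_18 = -13.6057 eV / 324
E_18 = -0.04 eV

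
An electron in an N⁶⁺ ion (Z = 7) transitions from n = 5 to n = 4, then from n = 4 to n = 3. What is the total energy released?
47.4083 eV

The energy levels of N⁶⁺ are E_n = -13.6057 × 7² / n² eV.

First transition (5 → 4):
ΔE₁ = |E_4 - E_5|
ΔE₁ = |-41.6674562500 - (-26.6671720000)| = 15.0002843 eV

Second transition (4 → 3):
ΔE₂ = |E_3 - E_4|
ΔE₂ = |-74.0754777778 - (-41.6674562500)| = 32.4080215 eV

Total energy released:
E_total = ΔE₁ + ΔE₂ = 15.0002843 + 32.4080215 = 47.4083 eV

Note: This equals the direct transition 5 → 3: 47.4083 eV ✓
Energy is conserved regardless of the path taken.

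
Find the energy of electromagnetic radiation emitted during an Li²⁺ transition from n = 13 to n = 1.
121.7267 eV

The energy levels are E_n = -13.6057 Z² eV / n².

Energy at n = 13: E_13 = -13.6057 × 3² / 13² = -0.7245639 eV
Energy at n = 1: E_1 = -13.6057 × 3² / 1² = -122.4513000 eV

For emission (electron falling to lower state), the photon energy is:
E_photon = E_13 - E_1 = |-0.7245639 - (-122.4513000)|
E_photon = 121.7267 eV

This energy is carried away by the emitted photon.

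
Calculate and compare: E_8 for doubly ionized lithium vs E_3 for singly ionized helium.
He⁺ at n = 3 (E = -6.046978 eV)

Using E_n = -13.6057 Z² / n² eV:

Li²⁺ (Z = 3) at n = 8:
E = -13.6057 × 3² / 8² = -13.6057 × 9 / 64 = -1.913301563 eV

He⁺ (Z = 2) at n = 3:
E = -13.6057 × 2² / 3² = -13.6057 × 4 / 9 = -6.046977778 eV

Since -6.046977778 eV < -1.913301563 eV,
He⁺ at n = 3 is more tightly bound (requires more energy to ionize).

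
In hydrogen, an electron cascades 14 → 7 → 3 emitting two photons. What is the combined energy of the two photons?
1.4423 eV

The energy levels of hydrogen are E_n = -13.6057 / n² eV.

First transition (14 → 7):
ΔE₁ = |E_7 - E_14|
ΔE₁ = |-0.2776673469 - (-0.0694168367)| = 0.2082505 eV

Second transition (7 → 3):
ΔE₂ = |E_3 - E_7|
ΔE₂ = |-1.5117444444 - (-0.2776673469)| = 1.2340771 eV

Total energy released:
E_total = ΔE₁ + ΔE₂ = 0.2082505 + 1.2340771 = 1.4423 eV

Note: This equals the direct transition 14 → 3: 1.4423 eV ✓
Energy is conserved regardless of the path taken.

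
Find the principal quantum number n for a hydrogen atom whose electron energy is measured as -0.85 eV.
n = 4

The exact energy levels follow E_n = -13.6057 eV / n².

The measured value (-0.85 eV) is reported to only 2 significant figures, so we must test candidate n values and see which one matches to that precision.

Candidate energies:
  n = 2:  E = -13.6057/2² = -3.40143 eV
  n = 3:  E = -13.6057/3² = -1.51174 eV
  n = 4:  E = -13.6057/4² = -0.85036 eV  ← matches
  n = 5:  E = -13.6057/5² = -0.54423 eV
  n = 6:  E = -13.6057/6² = -0.37794 eV

Checking against the measurement of -0.85 eV (2 sig figs), only n = 4 agrees:
E_4 = -0.85036 eV, which rounds to -0.85 eV ✓

Therefore n = 4.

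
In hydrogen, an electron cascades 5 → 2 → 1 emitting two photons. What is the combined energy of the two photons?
13.06 eV

The energy levels of hydrogen are E_n = -13.6057 / n² eV.

First transition (5 → 2):
ΔE₁ = |E_2 - E_5|
ΔE₁ = |-3.40142500 - (-0.54422800)| = 2.85720 eV

Second transition (2 → 1):
ΔE₂ = |E_1 - E_2|
ΔE₂ = |-13.60570000 - (-3.40142500)| = 10.20428 eV

Total energy released:
E_total = ΔE₁ + ΔE₂ = 2.85720 + 10.20428 = 13.06 eV

Note: This equals the direct transition 5 → 1: 13.06 eV ✓
Energy is conserved regardless of the path taken.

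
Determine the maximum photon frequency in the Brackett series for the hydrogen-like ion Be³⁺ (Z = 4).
3.2898e+15 Hz

The series limit corresponds to the transition from n = ∞ to n = 4.
This is the highest energy (shortest wavelength) transition in the Brackett series.

E_∞ = 0 eV
E_4 = -13.6057 × 4² / 4² = -13.605700 eV

Energy at series limit:
ΔE = E_∞ - E_4 = 0 - (-13.605700) = 13.605700 eV
E = 13.605700 eV × (1.602177 × 10⁻¹⁹ J/eV) = 2.179874e-18 J
f = E/h = 2.179874e-18 J / (6.62607 × 10⁻³⁴ J·s) = 3.2898e+15 Hz

This energy equals the ionization energy from the n = 4 state of Be³⁺.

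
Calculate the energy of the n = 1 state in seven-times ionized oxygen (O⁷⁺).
-870.76480 eV

For hydrogen-like ions, the energy levels scale with Z²:
E_n = -13.6057 Z² / n² eV

For O⁷⁺ (Z = 8) at n = 1:
E_1 = -13.6057 × 8² / 1²
E_1 = -13.6057 × 64 / 1
E_1 = -870.7648 / 1
E_1 = -870.76480 eV

The energy is 64 times more negative than hydrogen at the same n due to the stronger nuclear charge.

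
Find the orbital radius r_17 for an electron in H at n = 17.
15.2932 nm (or 152.9322 Å)

The Bohr radius formula is:
r_n = n² a₀ / Z

where a₀ = 0.0529177 nm is the Bohr radius.

For H (Z = 1) at n = 17:
r_17 = 17² × 0.0529177 nm / 1
r_17 = 289 × 0.0529177 nm / 1
r_17 = 15.29322 nm / 1
r_17 = 15.2932 nm

The electron orbits at approximately 15.2932 nm from the nucleus.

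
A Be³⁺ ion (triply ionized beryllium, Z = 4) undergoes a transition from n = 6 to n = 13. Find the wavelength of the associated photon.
260.532757 nm

First, find the transition energy using E_n = -13.6057 Z² / n² eV:
E_6 = -13.6057 × 4² / 6² = -6.0469777778 eV
E_13 = -13.6057 × 4² / 13² = -1.2881136095 eV

Photon energy: |ΔE| = |E_13 - E_6| = 4.7588641683 eV

Convert to wavelength using E = hc/λ with hc = 1239.84 eV·nm:
λ = hc/E = 1239.84 eV·nm / 4.7588641683 eV
λ = 260.532757 nm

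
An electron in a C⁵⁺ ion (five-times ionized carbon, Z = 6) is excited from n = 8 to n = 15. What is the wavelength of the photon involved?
226.401275 nm

First, find the transition energy using E_n = -13.6057 Z² / n² eV:
E_8 = -13.6057 × 6² / 8² = -7.6532062500 eV
E_15 = -13.6057 × 6² / 15² = -2.1769120000 eV

Photon energy: |ΔE| = |E_15 - E_8| = 5.4762942500 eV

Convert to wavelength using E = hc/λ with hc = 1239.84 eV·nm:
λ = hc/E = 1239.84 eV·nm / 5.4762942500 eV
λ = 226.401275 nm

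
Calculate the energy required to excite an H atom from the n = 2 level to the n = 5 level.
2.857 eV

The energy levels of a hydrogen-like atom are E_n = -13.6057 eV / n².

Energy at n = 2: E_2 = -13.6057 / 2² = -3.401425 eV
Energy at n = 5: E_5 = -13.6057 / 5² = -0.544228 eV

The excitation energy is the difference:
ΔE = E_5 - E_2
ΔE = -0.544228 - (-3.401425)
ΔE = 2.857 eV

Since this is positive, energy must be absorbed (photon absorption).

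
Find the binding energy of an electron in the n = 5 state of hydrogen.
0.54423 eV

The ionization energy is the energy needed to remove the electron completely (n → ∞).

For hydrogen, E_n = -13.6057 eV / n².

At n = 5: E_5 = -13.6057 / 5² = -0.54422800 eV
At n = ∞: E_∞ = 0 eV

Ionization energy = E_∞ - E_5 = 0 - (-0.54422800) = 0.54422800 eV
Ionization energy ≈ 0.54423 eV

This is also called the binding energy of the electron in state n = 5.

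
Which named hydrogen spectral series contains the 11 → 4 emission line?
Brackett series

The spectral series in hydrogen are named based on the final (lower) energy level:
- Lyman series: n_final = 1 (ultraviolet)
- Balmer series: n_final = 2 (visible/near-UV)
- Paschen series: n_final = 3 (infrared)
- Brackett series: n_final = 4 (infrared)
- Pfund series: n_final = 5 (far infrared)

Since this transition ends at n = 4, it belongs to the Brackett series.

For reference, this 11 → 4 line has photon energy
ΔE = 13.6057 eV × (1/4² - 1/11²) = 0.7379124483 eV,
corresponding to wavelength λ = hc/ΔE = 1239.84 eV·nm / 0.7379124483 eV = 1680.1993 nm in the infrared region.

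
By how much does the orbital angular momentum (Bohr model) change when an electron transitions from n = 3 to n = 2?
1.0546e-34 J·s (or 1ℏ)

In the Bohr model, L_n = nℏ where ℏ = 1.054572e-34 J·s.

L_3 = 3ℏ = 3.163716e-34 J·s
L_2 = 2ℏ = 2.109144e-34 J·s

ΔL = L_3 - L_2 = (3 - 2)ℏ = 1ℏ
ΔL = 1 × 1.054572e-34 J·s = 1.0546e-34 J·s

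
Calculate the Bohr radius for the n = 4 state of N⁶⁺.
0.1210 nm (or 1.2095 Å)

The Bohr radius formula is:
r_n = n² a₀ / Z

where a₀ = 0.0529177 nm is the Bohr radius.

For N⁶⁺ (Z = 7) at n = 4:
r_4 = 4² × 0.0529177 nm / 7
r_4 = 16 × 0.0529177 nm / 7
r_4 = 0.84668 nm / 7
r_4 = 0.1210 nm

The electron orbits at approximately 0.1210 nm from the nucleus.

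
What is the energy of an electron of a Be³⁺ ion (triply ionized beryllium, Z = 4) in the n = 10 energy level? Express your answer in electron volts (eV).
-2.176912 eV

The energy levels of a hydrogen-like atom are given by:
E_n = -13.6057 Z² / n² eV  (with Z = 4 for Be³⁺)

For n = 10:
E_10 = -13.6057 × 4² / 10²
E_10 = -13.6057 × 16 / 100
E_10 = -2.176912 eV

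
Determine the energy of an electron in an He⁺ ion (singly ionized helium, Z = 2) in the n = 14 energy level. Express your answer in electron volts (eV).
-0.278 eV

The energy levels of a hydrogen-like atom are given by:
E_n = -13.6057 Z² / n² eV  (with Z = 2 for He⁺)

For n = 14:
E_14 = -13.6057 × 2² / 14²
E_14 = -13.6057 × 4 / 196
E_14 = -0.278 eV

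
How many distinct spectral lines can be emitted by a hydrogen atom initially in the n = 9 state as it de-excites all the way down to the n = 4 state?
15

The electron can occupy levels n = 4, 5, ..., 9 during de-excitation — that is m = 9 - 4 + 1 = 6 distinct levels.

The number of distinct spectral lines equals the number of ways to choose 2 of these m levels (each pair gives one possible emission transition):

Number of lines = m(m-1)/2 = 6×5/2 = 15

These correspond to all possible transitions between the 6 levels:
9 → 8, 9 → 7, 9 → 6, 9 → 5, 9 → 4, 8 → 7, 8 → 6, 8 → 5...

Each transition produces a photon with a unique energy (and thus wavelength). This count does not depend on Z.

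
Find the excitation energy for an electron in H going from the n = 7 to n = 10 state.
0.1416 eV

The energy levels of a hydrogen-like atom are E_n = -13.6057 eV / n².

Energy at n = 7: E_7 = -13.6057 / 7² = -0.2776673 eV
Energy at n = 10: E_10 = -13.6057 / 10² = -0.1360570 eV

The excitation energy is the difference:
ΔE = E_10 - E_7
ΔE = -0.1360570 - (-0.2776673)
ΔE = 0.1416 eV

Since this is positive, energy must be absorbed (photon absorption).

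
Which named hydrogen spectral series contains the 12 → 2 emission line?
Balmer series

The spectral series in hydrogen are named based on the final (lower) energy level:
- Lyman series: n_final = 1 (ultraviolet)
- Balmer series: n_final = 2 (visible/near-UV)
- Paschen series: n_final = 3 (infrared)
- Brackett series: n_final = 4 (infrared)
- Pfund series: n_final = 5 (far infrared)

Since this transition ends at n = 2, it belongs to the Balmer series.

For reference, this 12 → 2 line has photon energy
ΔE = 13.6057 eV × (1/2² - 1/12²) = 3.306940972 eV,
corresponding to wavelength λ = hc/ΔE = 1239.84 eV·nm / 3.306940972 eV = 374.92051 nm in the visible/near-UV region.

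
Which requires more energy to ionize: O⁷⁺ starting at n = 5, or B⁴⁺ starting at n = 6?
O⁷⁺ at n = 5 (E = -34.8306 eV)

Using E_n = -13.6057 Z² / n² eV:

O⁷⁺ (Z = 8) at n = 5:
E = -13.6057 × 8² / 5² = -13.6057 × 64 / 25 = -34.8305920 eV

B⁴⁺ (Z = 5) at n = 6:
E = -13.6057 × 5² / 6² = -13.6057 × 25 / 36 = -9.4484028 eV

Since -34.8305920 eV < -9.4484028 eV,
O⁷⁺ at n = 5 is more tightly bound (requires more energy to ionize).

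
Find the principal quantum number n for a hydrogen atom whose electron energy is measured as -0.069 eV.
n = 14

The exact energy levels follow E_n = -13.6057 eV / n².

The measured value (-0.069 eV) is reported to only 2 significant figures, so we must test candidate n values and see which one matches to that precision.

Candidate energies:
  n = 12:  E = -13.6057/12² = -0.09448 eV
  n = 13:  E = -13.6057/13² = -0.08051 eV
  n = 14:  E = -13.6057/14² = -0.06942 eV  ← matches
  n = 15:  E = -13.6057/15² = -0.06047 eV
  n = 16:  E = -13.6057/16² = -0.05315 eV

Checking against the measurement of -0.069 eV (2 sig figs), only n = 14 agrees:
E_14 = -0.06942 eV, which rounds to -0.069 eV ✓

Therefore n = 14.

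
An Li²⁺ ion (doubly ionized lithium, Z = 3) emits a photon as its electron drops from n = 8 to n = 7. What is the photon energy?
0.586 eV

The energy levels are E_n = -13.6057 Z² eV / n².

Energy at n = 8: E_8 = -13.6057 × 3² / 8² = -1.913302 eV
Energy at n = 7: E_7 = -13.6057 × 3² / 7² = -2.499006 eV

For emission (electron falling to lower state), the photon energy is:
E_photon = E_8 - E_7 = |-1.913302 - (-2.499006)|
E_photon = 0.586 eV

This energy is carried away by the emitted photon.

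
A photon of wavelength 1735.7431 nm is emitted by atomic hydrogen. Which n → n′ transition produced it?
n = 10 → n = 4

First, find the photon energy from the wavelength (hc = 1239.84 eV·nm):
E = hc/λ = 1239.84 eV·nm / 1735.7431 nm = 0.71429925 eV

The energy levels of hydrogen satisfy E_n = -13.6057 / n² eV, so an emission n_i → n_f releases
ΔE = 13.6057 × (1/n_f² − 1/n_i²) eV.

Setting ΔE equal to the photon energy:
1/n_f² − 1/n_i² = 0.71429925 / 13.6057 = 0.052500000

Since 1/n_i² must be positive, we need 1/n_f² > 0.052500000, i.e. n_f ≤ 4. For each allowed n_f, solve n_i = (1/n_f² − 0.052500000)^(−1/2) and check whether it is a whole number:
  n_f = 1: 1/n_i² = 1.000000000 − 0.052500000 = 0.947500000 → n_i = 1.027  (not an integer) ✗
  n_f = 2: 1/n_i² = 0.250000000 − 0.052500000 = 0.197500000 → n_i = 2.250  (not an integer) ✗
  n_f = 3: 1/n_i² = 0.111111111 − 0.052500000 = 0.058611111 → n_i = 4.131  (not an integer) ✗
  n_f = 4: 1/n_i² = 0.062500000 − 0.052500000 = 0.010000000 → n_i = 10.000  → integer, n_i = 10 ✓

Only n_f = 4 gives an integer upper level, n_i = 10.

The transition is from n = 10 to n = 4 (emission).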